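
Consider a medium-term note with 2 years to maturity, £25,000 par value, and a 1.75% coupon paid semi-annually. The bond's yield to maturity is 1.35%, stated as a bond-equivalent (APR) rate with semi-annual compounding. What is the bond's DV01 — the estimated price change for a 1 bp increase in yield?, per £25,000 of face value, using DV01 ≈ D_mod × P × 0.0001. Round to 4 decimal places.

£4.9411

Periodic yield y = 0.00675.
  t   CF        PV=CF/(1+0.00675)^t    t·PV
  1       218.75       217.2833       217.2833
  2       218.75       215.8265       431.6530
  3       218.75       214.3794       643.1383
  4    25,218.75    24,549.1807    98,196.7229
  Σ                 25,196.6700    99,488.7976
P = 25,196.6700; D_Mac = 3.94849 half-year periods = 1.97424 yrs; D_mod = 1.96101 yrs.
DV01 ≈ 1.96101 × 25,196.6700 × 0.0001 = 4.941088.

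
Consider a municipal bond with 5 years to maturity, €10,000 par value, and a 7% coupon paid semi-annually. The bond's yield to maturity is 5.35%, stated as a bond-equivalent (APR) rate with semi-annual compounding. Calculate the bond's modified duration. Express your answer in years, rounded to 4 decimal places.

4.2189 years

Periodic yield y = 0.02675. First find Macaulay duration:
  t   CF        PV=CF/(1+0.02675)^t    t·PV
  1       350.00       340.8814       340.8814
  2       350.00       332.0004       664.0008
  3       350.00       323.3508       970.0523
  4       350.00       314.9265     1,259.7060
  5       350.00       306.7217     1,533.6084
  6       350.00       298.7306     1,792.3839
  7       350.00       290.9478     2,036.6345
  8       350.00       283.3677     2,266.9416
  9       350.00       275.9851     2,483.8659
  10   10,350.00     7,948.6474    79,486.4744
  Σ                 10,715.5595    92,834.5494
P = 10,715.5595; Macaulay duration = 92,834.5494 / 10,715.5595 = 8.66353 half-year periods = 4.33176 years.
Modified duration = D_Mac / (1 + y) = 4.33176 / 1.02675 = 4.21891 years.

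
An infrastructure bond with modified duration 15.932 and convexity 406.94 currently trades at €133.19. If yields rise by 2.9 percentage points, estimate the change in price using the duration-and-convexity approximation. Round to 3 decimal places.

Duration effect: -D_mod·Δy = -15.932 × (+0.029) = -0.462028
Convexity effect: ½·C·(Δy)² = 0.5 × 406.94 × (0.029)² = +0.17111827
ΔP/P ≈ -0.462028 + 0.17111827 = -0.29090973
ΔP ≈ 133.19 × (-0.29090973) = -38.7462669387.

-€38.746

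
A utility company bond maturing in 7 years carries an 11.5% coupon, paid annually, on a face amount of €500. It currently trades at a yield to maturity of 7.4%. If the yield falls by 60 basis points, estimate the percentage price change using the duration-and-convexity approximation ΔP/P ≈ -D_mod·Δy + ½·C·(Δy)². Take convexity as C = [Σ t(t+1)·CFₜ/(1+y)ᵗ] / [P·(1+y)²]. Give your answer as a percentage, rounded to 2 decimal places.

With y = 0.074:
  t   CF        PV=CF/(1+0.074)^t    t·PV        t(t+1)·PV
  1        57.50        53.5382        53.5382         107.0764
  2        57.50        49.8493        99.6986         299.0959
  3        57.50        46.4146       139.2439         556.9757
  4        57.50        43.2166       172.8664         864.3322
  5        57.50        40.2389       201.1947       1,207.1679
  6        57.50        37.4664       224.7985       1,573.5895
  7       557.50       338.2322     2,367.6251      18,941.0011
  Σ                    608.9563     3,258.9655      23,549.2388
P = 608.9563; D_Mac = 5.35172 yrs; D_mod = 4.98298 yrs; C = 33.52604.
Duration effect: -4.98298 × (-0.006) = +0.029898
Convexity effect: 0.5 × 33.52604 × (-0.006)² = +0.0006035
ΔP/P ≈ +0.029898 + 0.0006035 = +0.030501 = +3.0501%.

+3.05%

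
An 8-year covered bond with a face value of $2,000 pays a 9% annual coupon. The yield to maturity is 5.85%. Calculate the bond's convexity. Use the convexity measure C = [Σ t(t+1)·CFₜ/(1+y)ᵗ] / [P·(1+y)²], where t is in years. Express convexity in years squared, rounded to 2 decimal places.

45.42

With y = 0.0585:
  t   CF        PV=CF/(1+0.0585)^t    t·PV        t(t+1)·PV
  1       180.00       170.0520       170.0520         340.1039
  2       180.00       160.6537       321.3074         963.9223
  3       180.00       151.7749       455.3247       1,821.2986
  4       180.00       143.3868       573.5470       2,867.7352
  5       180.00       135.4622       677.3111       4,063.8666
  6       180.00       127.9756       767.8539       5,374.9771
  7       180.00       120.9028       846.3198       6,770.5585
  8     2,180.00     1,383.3421    11,066.7368      99,600.6313
  Σ                  2,393.5501    14,878.4527     121,803.0937
P = 2,393.5501.
Convexity = Σ t(t+1)·PV / [P·(1+y)²] = 121,803.0937 / (2,393.5501 × 1.120422) = 45.41863.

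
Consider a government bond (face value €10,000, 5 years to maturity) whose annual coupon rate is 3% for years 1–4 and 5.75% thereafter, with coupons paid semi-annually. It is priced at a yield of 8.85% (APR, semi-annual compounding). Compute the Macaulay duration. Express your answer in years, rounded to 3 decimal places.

4.626 years

Periodic yield y = 0.04425. Discount each cash flow and weight by its period:
  t   CF        PV=CF/(1+0.04425)^t    t·PV
  1       150.00       143.6438       143.6438
  2       150.00       137.5569       275.1137
  3       150.00       131.7279       395.1837
  4       150.00       126.1460       504.5838
  5       150.00       120.8005       604.0026
  6       150.00       115.6816       694.0897
  7       150.00       110.7796       775.4573
  8       150.00       106.0853       848.6827
  9       287.50       194.7141     1,752.4273
  10   10,287.50     6,672.1378    66,721.3782
  Σ                  7,859.2736    72,714.5630
Price P = Σ PV = 7,859.2736.
Macaulay duration = Σ(t·PV) / P = 72,714.5630 / 7,859.2736 = 9.25207 half-year periods.
In years: 9.25207 / 2 = 4.62604 years.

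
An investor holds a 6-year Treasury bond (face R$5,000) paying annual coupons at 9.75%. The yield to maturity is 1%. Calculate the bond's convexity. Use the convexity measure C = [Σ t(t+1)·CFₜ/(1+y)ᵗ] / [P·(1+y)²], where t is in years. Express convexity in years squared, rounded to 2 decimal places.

With y = 0.01:
  t   CF        PV=CF/(1+0.01)^t    t·PV        t(t+1)·PV
  1       487.50       482.6733       482.6733         965.3465
  2       487.50       477.8943       955.7886       2,867.3659
  3       487.50       473.1627     1,419.4881       5,677.9524
  4       487.50       468.4779     1,873.9117       9,369.5584
  5       487.50       463.8395     2,319.1976      13,915.1857
  6     5,487.50     5,169.4732    31,016.8394     217,117.8756
  Σ                  7,535.5210    38,067.8987     249,913.2845
P = 7,535.5210.
Convexity = Σ t(t+1)·PV / [P·(1+y)²] = 249,913.2845 / (7,535.5210 × 1.020100) = 32.51122.

32.51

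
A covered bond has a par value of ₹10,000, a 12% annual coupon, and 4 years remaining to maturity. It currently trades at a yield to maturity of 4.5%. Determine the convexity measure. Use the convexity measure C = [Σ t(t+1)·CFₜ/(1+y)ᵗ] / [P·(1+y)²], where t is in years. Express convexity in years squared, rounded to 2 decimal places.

15.11

With y = 0.045:
  t   CF        PV=CF/(1+0.045)^t    t·PV        t(t+1)·PV
  1     1,200.00     1,148.3254     1,148.3254       2,296.6507
  2     1,200.00     1,098.8759     2,197.7519       6,593.2556
  3     1,200.00     1,051.5559     3,154.6678      12,618.6711
  4    11,200.00     9,391.8870    37,567.5482     187,837.7410
  Σ                 12,690.6443    44,068.2932     209,346.3184
P = 12,690.6443.
Convexity = Σ t(t+1)·PV / [P·(1+y)²] = 209,346.3184 / (12,690.6443 × 1.092025) = 15.10599.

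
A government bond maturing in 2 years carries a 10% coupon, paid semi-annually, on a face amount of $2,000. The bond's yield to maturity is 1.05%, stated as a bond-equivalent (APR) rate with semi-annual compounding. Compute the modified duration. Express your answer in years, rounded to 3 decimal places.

1.864 years

Periodic yield y = 0.00525. First find Macaulay duration:
  t   CF        PV=CF/(1+0.00525)^t    t·PV
  1       100.00        99.4777        99.4777
  2       100.00        98.9582       197.9164
  3       100.00        98.4414       295.3242
  4     2,100.00     2,056.4728     8,225.8912
  Σ                  2,353.3501     8,818.6095
P = 2,353.3501; Macaulay duration = 8,818.6095 / 2,353.3501 = 3.74726 half-year periods = 1.87363 years.
Modified duration = D_Mac / (1 + y) = 1.87363 / 1.00525 = 1.86384 years.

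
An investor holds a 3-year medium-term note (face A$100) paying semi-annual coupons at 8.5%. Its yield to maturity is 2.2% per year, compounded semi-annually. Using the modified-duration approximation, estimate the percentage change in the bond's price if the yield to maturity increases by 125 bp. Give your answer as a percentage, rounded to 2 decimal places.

-3.38%

Periodic yield y = 0.011. Modified duration first:
  t   CF        PV=CF/(1+0.011)^t    t·PV
  1         4.25         4.2038         4.2038
  2         4.25         4.1580         8.3160
  3         4.25         4.1128        12.3383
  4         4.25         4.0680        16.2721
  5         4.25         4.0238        20.1189
  6       104.25        97.6268       585.7609
  Σ                    118.1932       647.0100
P = 118.1932; D_Mac = 5.47417 half-year periods = 2.73709 yrs; D_mod = 2.73709/(1+0.011) = 2.70731 yrs.
ΔP/P ≈ -D_mod · Δy = -2.70731 × (+0.0125) = -0.033841 = -3.3841%.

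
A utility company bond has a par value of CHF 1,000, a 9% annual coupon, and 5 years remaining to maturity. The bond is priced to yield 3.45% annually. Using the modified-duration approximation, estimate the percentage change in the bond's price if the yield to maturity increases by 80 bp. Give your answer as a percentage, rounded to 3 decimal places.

Periodic yield y = 0.0345. Modified duration first:
  t   CF        PV=CF/(1+0.0345)^t    t·PV
  1        90.00        86.9986        86.9986
  2        90.00        84.0972       168.1944
  3        90.00        81.2926       243.8778
  4        90.00        78.5815       314.3262
  5     1,090.00       919.9708     4,599.8538
  Σ                  1,250.9406     5,413.2507
P = 1,250.9406; D_Mac = 4.32734 yrs; D_mod = 4.32734/(1+0.0345) = 4.18303 yrs.
ΔP/P ≈ -D_mod · Δy = -4.18303 × (+0.008) = -0.033464 = -3.3464%.

-3.346%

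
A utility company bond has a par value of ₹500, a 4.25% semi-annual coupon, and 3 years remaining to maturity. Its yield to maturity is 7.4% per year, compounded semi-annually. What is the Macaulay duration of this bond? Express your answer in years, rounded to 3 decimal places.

Periodic yield y = 0.037. Discount each cash flow and weight by its period:
  t   CF        PV=CF/(1+0.037)^t    t·PV
  1       10.625        10.2459        10.2459
  2       10.625         9.8803        19.7607
  3       10.625         9.5278        28.5834
  4       10.625         9.1879        36.7514
  5       10.625         8.8600        44.3001
  6      510.625       410.6100     2,463.6601
  Σ                    458.3119     2,603.3016
Price P = Σ PV = 458.3119.
Macaulay duration = Σ(t·PV) / P = 2,603.3016 / 458.3119 = 5.68020 half-year periods.
In years: 5.68020 / 2 = 2.84010 years.

2.840 years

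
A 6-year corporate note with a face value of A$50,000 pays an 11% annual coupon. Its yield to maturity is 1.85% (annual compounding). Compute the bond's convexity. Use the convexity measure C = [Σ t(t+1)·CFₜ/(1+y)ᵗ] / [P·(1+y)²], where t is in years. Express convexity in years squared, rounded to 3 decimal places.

With y = 0.0185:
  t   CF        PV=CF/(1+0.0185)^t    t·PV        t(t+1)·PV
  1     5,500.00     5,400.0982     5,400.0982      10,800.1964
  2     5,500.00     5,302.0110    10,604.0220      31,812.0659
  3     5,500.00     5,205.7054    15,617.1163      62,468.4652
  4     5,500.00     5,111.1492    20,444.5967     102,222.9834
  5     5,500.00     5,018.3104    25,091.5521     150,549.3128
  6    55,500.00    49,719.5035   298,317.0210   2,088,219.1469
  Σ                 75,756.7777   375,474.4062   2,446,072.1706
P = 75,756.7777.
Convexity = Σ t(t+1)·PV / [P·(1+y)²] = 2,446,072.1706 / (75,756.7777 × 1.037342) = 31.12617.

31.126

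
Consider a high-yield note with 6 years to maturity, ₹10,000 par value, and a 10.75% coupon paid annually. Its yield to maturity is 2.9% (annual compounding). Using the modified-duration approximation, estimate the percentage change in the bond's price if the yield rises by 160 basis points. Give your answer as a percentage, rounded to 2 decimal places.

Periodic yield y = 0.029. Modified duration first:
  t   CF        PV=CF/(1+0.029)^t    t·PV
  1     1,075.00     1,044.7036     1,044.7036
  2     1,075.00     1,015.2610     2,030.5221
  3     1,075.00       986.6482     2,959.9447
  4     1,075.00       958.8418     3,835.3673
  5     1,075.00       931.8191     4,659.0953
  6    11,075.00     9,329.3521    55,976.1129
  Σ                 14,266.6259    70,505.7458
P = 14,266.6259; D_Mac = 4.94201 yrs; D_mod = 4.94201/(1+0.029) = 4.80273 yrs.
ΔP/P ≈ -D_mod · Δy = -4.80273 × (+0.016) = -0.076844 = -7.6844%.

-7.68%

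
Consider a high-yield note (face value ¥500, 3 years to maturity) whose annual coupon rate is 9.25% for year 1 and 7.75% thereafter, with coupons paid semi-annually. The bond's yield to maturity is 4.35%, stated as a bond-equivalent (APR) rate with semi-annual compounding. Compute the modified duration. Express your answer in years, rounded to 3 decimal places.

Periodic yield y = 0.02175. First find Macaulay duration:
  t   CF        PV=CF/(1+0.02175)^t    t·PV
  1       23.125        22.6327        22.6327
  2       23.125        22.1510        44.3019
  3       19.375        18.1638        54.4915
  4       19.375        17.7772        71.1088
  5       19.375        17.3988        86.9938
  6      519.375       456.4710     2,738.8258
  Σ                    554.5945     3,018.3546
P = 554.5945; Macaulay duration = 3,018.3546 / 554.5945 = 5.44245 half-year periods = 2.72123 years.
Modified duration = D_Mac / (1 + y) = 2.72123 / 1.02175 = 2.66330 years.

2.663 years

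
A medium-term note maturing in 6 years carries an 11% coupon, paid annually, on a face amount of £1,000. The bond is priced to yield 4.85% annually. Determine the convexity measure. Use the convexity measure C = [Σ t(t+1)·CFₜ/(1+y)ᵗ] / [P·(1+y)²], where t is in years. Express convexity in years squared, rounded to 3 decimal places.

With y = 0.0485:
  t   CF        PV=CF/(1+0.0485)^t    t·PV        t(t+1)·PV
  1       110.00       104.9118       104.9118         209.8236
  2       110.00       100.0589       200.1178         600.3535
  3       110.00        95.4305       286.2916       1,145.1665
  4       110.00        91.0163       364.0650       1,820.3250
  5       110.00        86.8062       434.0308       2,604.1846
  6     1,110.00       835.4344     5,012.6066      35,088.2461
  Σ                  1,313.6581     6,402.0236      41,468.0993
P = 1,313.6581.
Convexity = Σ t(t+1)·PV / [P·(1+y)²] = 41,468.0993 / (1,313.6581 × 1.099352) = 28.71408.

28.714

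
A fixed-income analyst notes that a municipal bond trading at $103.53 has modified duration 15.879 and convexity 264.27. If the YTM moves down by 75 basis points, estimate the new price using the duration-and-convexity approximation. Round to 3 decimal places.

$116.629

Duration effect: -D_mod·Δy = -15.879 × (-0.0075) = +0.1190925
Convexity effect: ½·C·(Δy)² = 0.5 × 264.27 × (-0.0075)² = +0.00743259375
ΔP/P ≈ +0.1190925 + 0.00743259375 = +0.12652509375
New price ≈ 103.53 × (1 + 0.12652509375) = 116.6291429559375.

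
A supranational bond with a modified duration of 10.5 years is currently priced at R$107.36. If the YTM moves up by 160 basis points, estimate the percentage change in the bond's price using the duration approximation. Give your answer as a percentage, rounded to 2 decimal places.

Duration approximation: ΔP/P ≈ -D_mod · Δy = -10.5 × (+0.016) = -0.168000.
As a percentage: -16.8000%.

-16.80%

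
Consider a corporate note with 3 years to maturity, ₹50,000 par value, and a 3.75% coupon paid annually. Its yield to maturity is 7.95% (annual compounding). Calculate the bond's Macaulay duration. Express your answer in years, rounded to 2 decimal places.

2.89 years

Periodic yield y = 0.0795. Discount each cash flow and weight by its year:
  t   CF        PV=CF/(1+0.0795)^t    t·PV
  1     1,875.00     1,736.9152     1,736.9152
  2     1,875.00     1,608.9998     3,217.9995
  3    51,875.00    41,237.2950   123,711.8850
  Σ                 44,583.2100   128,666.7998
Price P = Σ PV = 44,583.2100.
Macaulay duration = Σ(t·PV) / P = 128,666.7998 / 44,583.2100 = 2.88599 years.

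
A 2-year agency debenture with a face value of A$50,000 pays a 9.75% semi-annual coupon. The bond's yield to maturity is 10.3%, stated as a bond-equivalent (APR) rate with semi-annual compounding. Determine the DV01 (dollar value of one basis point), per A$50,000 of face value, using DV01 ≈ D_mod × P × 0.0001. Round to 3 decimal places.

A$8.778

Periodic yield y = 0.0515.
  t   CF        PV=CF/(1+0.0515)^t    t·PV
  1     2,437.50     2,318.1170     2,318.1170
  2     2,437.50     2,204.5811     4,409.1621
  3     2,437.50     2,096.6059     6,289.8176
  4    52,437.50    42,894.8220   171,579.2880
  Σ                 49,514.1259   184,596.3847
P = 49,514.1259; D_Mac = 3.72816 half-year periods = 1.86408 yrs; D_mod = 1.77278 yrs.
DV01 ≈ 1.77278 × 49,514.1259 × 0.0001 = 8.777764.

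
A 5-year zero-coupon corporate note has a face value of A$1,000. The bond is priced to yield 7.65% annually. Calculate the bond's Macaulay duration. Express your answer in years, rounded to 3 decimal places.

5.000 years

A zero-coupon bond has a single cash flow at maturity, so its Macaulay duration equals its maturity: 5 years.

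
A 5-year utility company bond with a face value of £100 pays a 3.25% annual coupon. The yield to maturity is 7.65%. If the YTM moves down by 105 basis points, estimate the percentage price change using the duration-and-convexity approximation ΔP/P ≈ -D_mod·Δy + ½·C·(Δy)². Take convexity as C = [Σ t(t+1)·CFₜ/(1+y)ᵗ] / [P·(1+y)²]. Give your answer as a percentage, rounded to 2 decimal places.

+4.67%

With y = 0.0765:
  t   CF        PV=CF/(1+0.0765)^t    t·PV        t(t+1)·PV
  1         3.25         3.0190         3.0190           6.0381
  2         3.25         2.8045         5.6090          16.8270
  3         3.25         2.6052         7.8156          31.2624
  4         3.25         2.4201         9.6803          48.4013
  5       103.25        71.4200       357.1000       2,142.6002
  Σ                     82.2688       383.2239       2,245.1290
P = 82.2688; D_Mac = 4.65819 yrs; D_mod = 4.32716 yrs; C = 23.54930.
Duration effect: -4.32716 × (-0.0105) = +0.045435
Convexity effect: 0.5 × 23.54930 × (-0.0105)² = +0.0012982
ΔP/P ≈ +0.045435 + 0.0012982 = +0.046733 = +4.6733%.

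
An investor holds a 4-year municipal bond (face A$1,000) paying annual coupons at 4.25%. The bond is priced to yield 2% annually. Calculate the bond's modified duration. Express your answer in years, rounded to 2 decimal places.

Periodic yield y = 0.02. First find Macaulay duration:
  t   CF        PV=CF/(1+0.02)^t    t·PV
  1        42.50        41.6667        41.6667
  2        42.50        40.8497        81.6993
  3        42.50        40.0487       120.1461
  4     1,042.50       963.1089     3,852.4354
  Σ                  1,085.6739     4,095.9475
P = 1,085.6739; Macaulay duration = 4,095.9475 / 1,085.6739 = 3.77272 years.
Modified duration = D_Mac / (1 + y) = 3.77272 / 1.02 = 3.69875 years.

3.70 years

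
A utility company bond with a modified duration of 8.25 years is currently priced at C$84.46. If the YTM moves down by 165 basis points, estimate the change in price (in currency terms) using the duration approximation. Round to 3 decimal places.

+C$11.497

Duration approximation: ΔP/P ≈ -D_mod · Δy = -8.25 × (-0.0165) = +0.136125.
ΔP ≈ 84.46 × (+0.136125) = +11.4971175.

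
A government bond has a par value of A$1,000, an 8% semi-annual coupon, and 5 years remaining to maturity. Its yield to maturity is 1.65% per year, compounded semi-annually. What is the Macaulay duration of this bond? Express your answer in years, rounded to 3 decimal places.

Periodic yield y = 0.00825. Discount each cash flow and weight by its period:
  t   CF        PV=CF/(1+0.00825)^t    t·PV
  1        40.00        39.6727        39.6727
  2        40.00        39.3481        78.6962
  3        40.00        39.0261       117.0783
  4        40.00        38.7068       154.8271
  5        40.00        38.3901       191.9503
  6        40.00        38.0759       228.4556
  7        40.00        37.7644       264.3507
  8        40.00        37.4554       299.6430
  9        40.00        37.1489       334.3401
  10    1,040.00       957.9681     9,579.6807
  Σ                  1,303.5564    11,288.6947
Price P = Σ PV = 1,303.5564.
Macaulay duration = Σ(t·PV) / P = 11,288.6947 / 1,303.5564 = 8.65992 half-year periods.
In years: 8.65992 / 2 = 4.32996 years.

4.330 years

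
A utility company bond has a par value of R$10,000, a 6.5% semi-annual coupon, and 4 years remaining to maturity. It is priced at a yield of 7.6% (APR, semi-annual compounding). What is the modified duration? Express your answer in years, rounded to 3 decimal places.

Periodic yield y = 0.038. First find Macaulay duration:
  t   CF        PV=CF/(1+0.038)^t    t·PV
  1       325.00       313.1021       313.1021
  2       325.00       301.6398       603.2796
  3       325.00       290.5971       871.7913
  4       325.00       279.9587     1,119.8347
  5       325.00       269.7097     1,348.5486
  6       325.00       259.8360     1,559.0157
  7       325.00       250.3237     1,752.2656
  8    10,325.00     7,661.4546    61,291.6368
  Σ                  9,626.6216    68,859.4745
P = 9,626.6216; Macaulay duration = 68,859.4745 / 9,626.6216 = 7.15303 half-year periods = 3.57651 years.
Modified duration = D_Mac / (1 + y) = 3.57651 / 1.038 = 3.44558 years.

3.446 years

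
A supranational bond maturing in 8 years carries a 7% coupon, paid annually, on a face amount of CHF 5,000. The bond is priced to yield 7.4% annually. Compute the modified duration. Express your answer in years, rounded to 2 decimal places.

5.93 years

Periodic yield y = 0.074. First find Macaulay duration:
  t   CF        PV=CF/(1+0.074)^t    t·PV
  1       350.00       325.8845       325.8845
  2       350.00       303.4307       606.8613
  3       350.00       282.5239       847.5717
  4       350.00       263.0576     1,052.2306
  5       350.00       244.9326     1,224.6631
  6       350.00       228.0564     1,368.3387
  7       350.00       212.3431     1,486.4014
  8     5,350.00     3,022.1745    24,177.3957
  Σ                  4,882.4034    31,089.3471
P = 4,882.4034; Macaulay duration = 31,089.3471 / 4,882.4034 = 6.36763 years.
Modified duration = D_Mac / (1 + y) = 6.36763 / 1.074 = 5.92889 years.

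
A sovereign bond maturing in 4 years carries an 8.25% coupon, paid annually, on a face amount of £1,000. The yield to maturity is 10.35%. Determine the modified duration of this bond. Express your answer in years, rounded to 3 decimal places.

Periodic yield y = 0.1035. First find Macaulay duration:
  t   CF        PV=CF/(1+0.1035)^t    t·PV
  1        82.50        74.7621        74.7621
  2        82.50        67.7500       135.5000
  3        82.50        61.3956       184.1867
  4     1,082.50       730.0264     2,920.1055
  Σ                    933.9341     3,314.5543
P = 933.9341; Macaulay duration = 3,314.5543 / 933.9341 = 3.54902 years.
Modified duration = D_Mac / (1 + y) = 3.54902 / 1.1035 = 3.21615 years.

3.216 years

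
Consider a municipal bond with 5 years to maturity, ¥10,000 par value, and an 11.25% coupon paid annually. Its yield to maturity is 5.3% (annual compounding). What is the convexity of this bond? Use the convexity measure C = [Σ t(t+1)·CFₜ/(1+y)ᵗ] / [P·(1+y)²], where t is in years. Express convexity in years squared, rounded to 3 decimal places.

With y = 0.053:
  t   CF        PV=CF/(1+0.053)^t    t·PV        t(t+1)·PV
  1     1,125.00     1,068.3761     1,068.3761       2,136.7521
  2     1,125.00     1,014.6022     2,029.2043       6,087.6129
  3     1,125.00       963.5348     2,890.6044      11,562.4177
  4     1,125.00       915.0378     3,660.1512      18,300.7561
  5    11,125.00     8,593.2642    42,966.3209     257,797.9256
  Σ                 12,554.8150    52,614.6570     295,885.4645
P = 12,554.8150.
Convexity = Σ t(t+1)·PV / [P·(1+y)²] = 295,885.4645 / (12,554.8150 × 1.108809) = 21.25478.

21.255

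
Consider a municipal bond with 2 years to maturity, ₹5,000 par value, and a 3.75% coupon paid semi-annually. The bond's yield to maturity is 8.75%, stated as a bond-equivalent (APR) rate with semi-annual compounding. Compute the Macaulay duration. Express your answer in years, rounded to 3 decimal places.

1.942 years

Periodic yield y = 0.04375. Discount each cash flow and weight by its period:
  t   CF        PV=CF/(1+0.04375)^t    t·PV
  1        93.75        89.8204        89.8204
  2        93.75        86.0554       172.1109
  3        93.75        82.4483       247.3450
  4     5,093.75     4,291.9205    17,167.6821
  Σ                  4,550.2446    17,676.9583
Price P = Σ PV = 4,550.2446.
Macaulay duration = Σ(t·PV) / P = 17,676.9583 / 4,550.2446 = 3.88484 half-year periods.
In years: 3.88484 / 2 = 1.94242 years.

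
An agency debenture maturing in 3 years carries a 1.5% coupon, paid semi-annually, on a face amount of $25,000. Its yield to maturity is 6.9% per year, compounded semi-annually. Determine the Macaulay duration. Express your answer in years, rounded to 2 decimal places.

Periodic yield y = 0.0345. Discount each cash flow and weight by its period:
  t   CF        PV=CF/(1+0.0345)^t    t·PV
  1       187.50       181.2470       181.2470
  2       187.50       175.2025       350.4050
  3       187.50       169.3596       508.0788
  4       187.50       163.7115       654.8462
  5       187.50       158.2519       791.2593
  6    25,187.50    20,549.5395   123,297.2368
  Σ                 21,397.3119   125,783.0730
Price P = Σ PV = 21,397.3119.
Macaulay duration = Σ(t·PV) / P = 125,783.0730 / 21,397.3119 = 5.87845 half-year periods.
In years: 5.87845 / 2 = 2.93923 years.

2.94 years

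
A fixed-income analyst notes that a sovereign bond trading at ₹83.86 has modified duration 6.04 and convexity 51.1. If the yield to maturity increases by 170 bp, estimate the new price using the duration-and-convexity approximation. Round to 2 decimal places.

Duration effect: -D_mod·Δy = -6.04 × (+0.017) = -0.102680
Convexity effect: ½·C·(Δy)² = 0.5 × 51.1 × (0.017)² = +0.00738395
ΔP/P ≈ -0.102680 + 0.00738395 = -0.09529605
New price ≈ 83.86 × (1 - 0.09529605) = 75.868473247.

₹75.87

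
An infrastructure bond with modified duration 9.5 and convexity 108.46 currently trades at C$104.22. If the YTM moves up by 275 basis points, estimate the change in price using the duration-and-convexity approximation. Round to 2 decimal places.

Duration effect: -D_mod·Δy = -9.5 × (+0.0275) = -0.261250
Convexity effect: ½·C·(Δy)² = 0.5 × 108.46 × (0.0275)² = +0.0410114375
ΔP/P ≈ -0.261250 + 0.0410114375 = -0.2202385625
ΔP ≈ 104.22 × (-0.2202385625) = -22.95326298375.

-C$22.95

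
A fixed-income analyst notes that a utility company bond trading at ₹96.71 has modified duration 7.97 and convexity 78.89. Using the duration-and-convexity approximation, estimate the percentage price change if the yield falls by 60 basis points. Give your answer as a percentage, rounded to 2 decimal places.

+4.92%

Duration effect: -D_mod·Δy = -7.97 × (-0.006) = +0.047820
Convexity effect: ½·C·(Δy)² = 0.5 × 78.89 × (-0.006)² = +0.00142002
ΔP/P ≈ +0.047820 + 0.00142002 = +0.04924002
= +4.924002%.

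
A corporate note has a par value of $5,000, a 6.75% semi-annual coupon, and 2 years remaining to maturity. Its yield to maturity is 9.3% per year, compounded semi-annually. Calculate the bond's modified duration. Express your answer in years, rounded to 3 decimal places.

1.817 years

Periodic yield y = 0.0465. First find Macaulay duration:
  t   CF        PV=CF/(1+0.0465)^t    t·PV
  1       168.75       161.2518       161.2518
  2       168.75       154.0868       308.1735
  3       168.75       147.2401       441.7203
  4     5,168.75     4,309.5170    17,238.0679
  Σ                  4,772.0956    18,149.2135
P = 4,772.0956; Macaulay duration = 18,149.2135 / 4,772.0956 = 3.80320 half-year periods = 1.90160 years.
Modified duration = D_Mac / (1 + y) = 1.90160 / 1.0465 = 1.81710 years.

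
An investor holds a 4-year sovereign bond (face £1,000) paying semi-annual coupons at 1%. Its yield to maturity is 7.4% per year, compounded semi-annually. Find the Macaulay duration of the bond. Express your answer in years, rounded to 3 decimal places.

3.920 years

Periodic yield y = 0.037. Discount each cash flow and weight by its period:
  t   CF        PV=CF/(1+0.037)^t    t·PV
  1         5.00         4.8216         4.8216
  2         5.00         4.6496         9.2991
  3         5.00         4.4837        13.4510
  4         5.00         4.3237        17.2948
  5         5.00         4.1694        20.8471
  6         5.00         4.0207        24.1240
  7         5.00         3.8772        27.1404
  8     1,005.00       751.5122     6,012.0973
  Σ                    781.8580     6,129.0753
Price P = Σ PV = 781.8580.
Macaulay duration = Σ(t·PV) / P = 6,129.0753 / 781.8580 = 7.83912 half-year periods.
In years: 7.83912 / 2 = 3.91956 years.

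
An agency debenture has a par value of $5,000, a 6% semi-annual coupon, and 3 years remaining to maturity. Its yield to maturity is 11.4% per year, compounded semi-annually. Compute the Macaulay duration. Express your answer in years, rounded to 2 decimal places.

2.77 years

Periodic yield y = 0.057. Discount each cash flow and weight by its period:
  t   CF        PV=CF/(1+0.057)^t    t·PV
  1       150.00       141.9111       141.9111
  2       150.00       134.2583       268.5167
  3       150.00       127.0183       381.0549
  4       150.00       120.1687       480.6747
  5       150.00       113.6884       568.4422
  6     5,150.00     3,692.8129    22,156.8774
  Σ                  4,329.8578    23,997.4771
Price P = Σ PV = 4,329.8578.
Macaulay duration = Σ(t·PV) / P = 23,997.4771 / 4,329.8578 = 5.54232 half-year periods.
In years: 5.54232 / 2 = 2.77116 years.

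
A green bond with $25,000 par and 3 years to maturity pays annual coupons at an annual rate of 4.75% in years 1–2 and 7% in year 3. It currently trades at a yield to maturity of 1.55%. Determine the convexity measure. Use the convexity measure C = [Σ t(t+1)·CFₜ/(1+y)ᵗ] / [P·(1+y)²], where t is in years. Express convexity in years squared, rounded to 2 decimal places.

10.99

With y = 0.0155:
  t   CF        PV=CF/(1+0.0155)^t    t·PV        t(t+1)·PV
  1     1,187.50     1,169.3747     1,169.3747       2,338.7494
  2     1,187.50     1,151.5260     2,303.0521       6,909.1562
  3    26,750.00    25,543.7117    76,631.1350     306,524.5399
  Σ                 27,864.6124    80,103.5617     315,772.4455
P = 27,864.6124.
Convexity = Σ t(t+1)·PV / [P·(1+y)²] = 315,772.4455 / (27,864.6124 × 1.031240) = 10.98908.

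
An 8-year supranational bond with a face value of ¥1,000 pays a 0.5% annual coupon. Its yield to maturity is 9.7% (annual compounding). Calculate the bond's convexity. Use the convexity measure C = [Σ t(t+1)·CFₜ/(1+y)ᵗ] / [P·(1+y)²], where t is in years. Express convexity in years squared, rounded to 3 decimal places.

With y = 0.097:
  t   CF        PV=CF/(1+0.097)^t    t·PV        t(t+1)·PV
  1         5.00         4.5579         4.5579           9.1158
  2         5.00         4.1549         8.3097          24.9292
  3         5.00         3.7875        11.3624          45.4497
  4         5.00         3.4526        13.8103          69.0516
  5         5.00         3.1473        15.7365          94.4187
  6         5.00         2.8690        17.2140         120.4979
  7         5.00         2.6153        18.3072         146.4575
  8     1,005.00       479.1958     3,833.5667      34,502.1006
  Σ                    503.7802     3,922.8647      35,012.0210
P = 503.7802.
Convexity = Σ t(t+1)·PV / [P·(1+y)²] = 35,012.0210 / (503.7802 × 1.203409) = 57.75144.

57.751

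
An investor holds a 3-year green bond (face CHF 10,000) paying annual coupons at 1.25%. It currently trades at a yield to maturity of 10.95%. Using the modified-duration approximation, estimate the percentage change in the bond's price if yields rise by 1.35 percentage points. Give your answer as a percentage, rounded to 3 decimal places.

Periodic yield y = 0.1095. Modified duration first:
  t   CF        PV=CF/(1+0.1095)^t    t·PV
  1       125.00       112.6634       112.6634
  2       125.00       101.5443       203.0885
  3    10,125.00     7,413.3262    22,239.9787
  Σ                  7,627.5339    22,555.7306
P = 7,627.5339; D_Mac = 2.95715 yrs; D_mod = 2.95715/(1+0.1095) = 2.66530 yrs.
ΔP/P ≈ -D_mod · Δy = -2.66530 × (+0.0135) = -0.035981 = -3.5981%.

-3.598%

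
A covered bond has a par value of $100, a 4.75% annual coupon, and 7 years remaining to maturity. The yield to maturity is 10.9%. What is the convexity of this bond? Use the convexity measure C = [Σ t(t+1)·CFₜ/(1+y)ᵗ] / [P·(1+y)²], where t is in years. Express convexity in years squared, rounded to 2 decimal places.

36.36

With y = 0.109:
  t   CF        PV=CF/(1+0.109)^t    t·PV        t(t+1)·PV
  1         4.75         4.2831         4.2831           8.5663
  2         4.75         3.8622         7.7243          23.1730
  3         4.75         3.4826        10.4477          41.7908
  4         4.75         3.1403        12.5611          62.8055
  5         4.75         2.8316        14.1581          84.9488
  6         4.75         2.5533        15.3199         107.2392
  7       104.75        50.7730       355.4113       2,843.2905
  Σ                     70.9261       419.9056       3,171.8140
P = 70.9261.
Convexity = Σ t(t+1)·PV / [P·(1+y)²] = 3,171.8140 / (70.9261 × 1.229881) = 36.36122.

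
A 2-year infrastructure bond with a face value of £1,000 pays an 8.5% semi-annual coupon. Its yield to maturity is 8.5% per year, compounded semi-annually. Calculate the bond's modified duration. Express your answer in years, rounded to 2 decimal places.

Periodic yield y = 0.0425. First find Macaulay duration:
  t   CF        PV=CF/(1+0.0425)^t    t·PV
  1        42.50        40.7674        40.7674
  2        42.50        39.1054        78.2108
  3        42.50        37.5112       112.5335
  4     1,042.50       882.6160     3,530.4641
  Σ                  1,000.0000     3,761.9758
P = 1,000.0000; Macaulay duration = 3,761.9758 / 1,000.0000 = 3.76198 half-year periods = 1.88099 years.
Modified duration = D_Mac / (1 + y) = 1.88099 / 1.0425 = 1.80430 years.

1.80 years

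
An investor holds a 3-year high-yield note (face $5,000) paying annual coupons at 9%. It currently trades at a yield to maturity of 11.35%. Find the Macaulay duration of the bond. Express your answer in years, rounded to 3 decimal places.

2.752 years

Periodic yield y = 0.1135. Discount each cash flow and weight by its year:
  t   CF        PV=CF/(1+0.1135)^t    t·PV
  1       450.00       404.1311       404.1311
  2       450.00       362.9377       725.8754
  3     5,450.00     3,947.5336    11,842.6009
  Σ                  4,714.6024    12,972.6074
Price P = Σ PV = 4,714.6024.
Macaulay duration = Σ(t·PV) / P = 12,972.6074 / 4,714.6024 = 2.75158 years.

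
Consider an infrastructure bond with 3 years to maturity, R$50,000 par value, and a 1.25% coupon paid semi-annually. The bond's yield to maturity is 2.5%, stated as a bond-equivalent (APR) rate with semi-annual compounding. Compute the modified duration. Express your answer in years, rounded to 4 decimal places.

Periodic yield y = 0.0125. First find Macaulay duration:
  t   CF        PV=CF/(1+0.0125)^t    t·PV
  1       312.50       308.6420       308.6420
  2       312.50       304.8316       609.6632
  3       312.50       301.0682       903.2047
  4       312.50       297.3513     1,189.4053
  5       312.50       293.6803     1,468.4017
  6    50,312.50    46,698.7984   280,192.7907
  Σ                 48,204.3719   284,672.1075
P = 48,204.3719; Macaulay duration = 284,672.1075 / 48,204.3719 = 5.90552 half-year periods = 2.95276 years.
Modified duration = D_Mac / (1 + y) = 2.95276 / 1.0125 = 2.91631 years.

2.9163 years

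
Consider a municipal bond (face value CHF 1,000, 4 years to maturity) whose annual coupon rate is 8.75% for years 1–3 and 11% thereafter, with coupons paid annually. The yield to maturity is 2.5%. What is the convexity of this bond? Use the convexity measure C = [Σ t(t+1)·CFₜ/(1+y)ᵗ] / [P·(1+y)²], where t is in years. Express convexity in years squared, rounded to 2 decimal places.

With y = 0.025:
  t   CF        PV=CF/(1+0.025)^t    t·PV        t(t+1)·PV
  1        87.50        85.3659        85.3659         170.7317
  2        87.50        83.2838       166.5675         499.7026
  3        87.50        81.2524       243.7573         975.0294
  4     1,110.00     1,005.6052     4,022.4209      20,112.1043
  Σ                  1,255.5073     4,518.1116      21,757.5680
P = 1,255.5073.
Convexity = Σ t(t+1)·PV / [P·(1+y)²] = 21,757.5680 / (1,255.5073 × 1.050625) = 16.49466.

16.49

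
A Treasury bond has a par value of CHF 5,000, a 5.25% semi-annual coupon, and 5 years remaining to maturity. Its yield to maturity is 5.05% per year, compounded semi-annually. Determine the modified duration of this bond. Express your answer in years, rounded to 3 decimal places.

4.355 years

Periodic yield y = 0.02525. First find Macaulay duration:
  t   CF        PV=CF/(1+0.02525)^t    t·PV
  1       131.25       128.0176       128.0176
  2       131.25       124.8647       249.7294
  3       131.25       121.7895       365.3686
  4       131.25       118.7901       475.1603
  5       131.25       115.8645       579.3225
  6       131.25       113.0110       678.0659
  7       131.25       110.2277       771.5941
  8       131.25       107.5130       860.1042
  9       131.25       104.8652       943.7866
  10    5,131.25     3,998.7605    39,987.6051
  Σ                  5,043.7038    45,038.7545
P = 5,043.7038; Macaulay duration = 45,038.7545 / 5,043.7038 = 8.92970 half-year periods = 4.46485 years.
Modified duration = D_Mac / (1 + y) = 4.46485 / 1.02525 = 4.35489 years.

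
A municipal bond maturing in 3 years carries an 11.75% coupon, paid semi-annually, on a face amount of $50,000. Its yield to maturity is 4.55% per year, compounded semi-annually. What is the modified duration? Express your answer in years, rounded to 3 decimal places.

Periodic yield y = 0.02275. First find Macaulay duration:
  t   CF        PV=CF/(1+0.02275)^t    t·PV
  1     2,937.50     2,872.1584     2,872.1584
  2     2,937.50     2,808.2702     5,616.5405
  3     2,937.50     2,745.8032     8,237.4097
  4     2,937.50     2,684.7257    10,738.9029
  5     2,937.50     2,625.0068    13,125.0341
  6    52,937.50    46,253.7021   277,522.2124
  Σ                 59,989.6665   318,112.2579
P = 59,989.6665; Macaulay duration = 318,112.2579 / 59,989.6665 = 5.30278 half-year periods = 2.65139 years.
Modified duration = D_Mac / (1 + y) = 2.65139 / 1.02275 = 2.59241 years.

2.592 years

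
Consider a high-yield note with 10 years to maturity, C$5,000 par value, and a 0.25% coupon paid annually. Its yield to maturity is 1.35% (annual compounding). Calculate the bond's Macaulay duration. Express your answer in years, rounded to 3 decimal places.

Periodic yield y = 0.0135. Discount each cash flow and weight by its year:
  t   CF        PV=CF/(1+0.0135)^t    t·PV
  1        12.50        12.3335        12.3335
  2        12.50        12.1692        24.3384
  3        12.50        12.0071        36.0214
  4        12.50        11.8472        47.3887
  5        12.50        11.6894        58.4469
  6        12.50        11.5337        69.2020
  7        12.50        11.3800        79.6603
  8        12.50        11.2285        89.8276
  9        12.50        11.0789        99.7100
  10    5,012.50     4,383.4581    43,834.5806
  Σ                  4,488.7255    44,351.5094
Price P = Σ PV = 4,488.7255.
Macaulay duration = Σ(t·PV) / P = 44,351.5094 / 4,488.7255 = 9.88065 years.

9.881 years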